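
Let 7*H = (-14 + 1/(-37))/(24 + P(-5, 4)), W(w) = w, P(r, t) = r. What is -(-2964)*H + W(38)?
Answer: -71122/259 ≈ -274.60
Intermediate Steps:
H = -519/4921 (H = ((-14 + 1/(-37))/(24 - 5))/7 = ((-14 - 1/37)/19)/7 = (-519/37*1/19)/7 = (⅐)*(-519/703) = -519/4921 ≈ -0.10547)
-(-2964)*H + W(38) = -(-2964)*(-519)/4921 + 38 = -247*6228/4921 + 38 = -80964/259 + 38 = -71122/259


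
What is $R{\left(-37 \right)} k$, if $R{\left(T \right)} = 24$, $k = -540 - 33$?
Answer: $-13752$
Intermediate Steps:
$k = -573$ ($k = -540 - 33 = -573$)
$R{\left(-37 \right)} k = 24 \left(-573\right) = -13752$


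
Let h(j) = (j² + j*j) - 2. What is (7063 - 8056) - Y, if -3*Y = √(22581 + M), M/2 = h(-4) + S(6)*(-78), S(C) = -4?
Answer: -993 + √2585 ≈ -942.16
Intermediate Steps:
h(j) = -2 + 2*j² (h(j) = (j² + j²) - 2 = 2*j² - 2 = -2 + 2*j²)
M = 684 (M = 2*((-2 + 2*(-4)²) - 4*(-78)) = 2*((-2 + 2*16) + 312) = 2*((-2 + 32) + 312) = 2*(30 + 312) = 2*342 = 684)
Y = -√2585 (Y = -√(22581 + 684)/3 = -√2585 ≈ -50.843)
(7063 - 8056) - Y = (7063 - 8056) - (-1)*√2585 = -993 + √2585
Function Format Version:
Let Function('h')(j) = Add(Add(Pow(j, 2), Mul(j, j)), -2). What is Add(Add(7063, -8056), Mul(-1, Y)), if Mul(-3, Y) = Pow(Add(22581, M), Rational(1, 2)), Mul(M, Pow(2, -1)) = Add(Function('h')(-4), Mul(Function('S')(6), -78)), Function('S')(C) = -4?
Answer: Add(-993, Pow(2585, Rational(1, 2))) ≈ -942.16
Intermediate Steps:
Function('h')(j) = Add(-2, Mul(2, Pow(j, 2))) (Function('h')(j) = Add(Add(Pow(j, 2), Pow(j, 2)), -2) = Add(Mul(2, Pow(j, 2)), -2) = Add(-2, Mul(2, Pow(j, 2))))
M = 684 (M = Mul(2, Add(Add(-2, Mul(2, Pow(-4, 2))), Mul(-4, -78))) = Mul(2, Add(Add(-2, Mul(2, 16)), 312)) = Mul(2, Add(Add(-2, 32), 312)) = Mul(2, Add(30, 312)) = Mul(2, 342) = 684)
Y = Mul(-1, Pow(2585, Rational(1, 2))) (Y = Mul(Rational(-1, 3), Pow(Add(22581, 684), Rational(1, 2))) = Mul(Rational(-1, 3), Pow(23265, Rational(1, 2))) = Mul(Rational(-1, 3), Mul(3, Pow(2585, Rational(1, 2)))) = Mul(-1, Pow(2585, Rational(1, 2))) ≈ -50.843)
Add(Add(7063, -8056), Mul(-1, Y)) = Add(Add(7063, -8056), Mul(-1, Mul(-1, Pow(2585, Rational(1, 2))))) = Add(-993, Pow(2585, Rational(1, 2)))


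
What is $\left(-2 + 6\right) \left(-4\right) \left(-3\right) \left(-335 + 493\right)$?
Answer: $7584$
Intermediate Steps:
$\left(-2 + 6\right) \left(-4\right) \left(-3\right) \left(-335 + 493\right) = 4 \left(-4\right) \left(-3\right) 158 = \left(-16\right) \left(-3\right) 158 = 48 \cdot 158 = 7584$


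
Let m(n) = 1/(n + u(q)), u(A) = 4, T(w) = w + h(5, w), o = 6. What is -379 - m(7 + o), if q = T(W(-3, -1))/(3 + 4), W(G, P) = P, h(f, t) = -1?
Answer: -6444/17 ≈ -379.06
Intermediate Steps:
T(w) = -1 + w (T(w) = w - 1 = -1 + w)
q = -2/7 (q = (-1 - 1)/(3 + 4) = -2/7 ≈ -0.28571)
m(n) = 1/(4 + n) (m(n) = 1/(n + 4) = 1/(4 + n))
-379 - m(7 + o) = -379 - 1/(4 + (7 + 6)) = -379 - 1/(4 + 13) = -379 - 1/17 = -6444/17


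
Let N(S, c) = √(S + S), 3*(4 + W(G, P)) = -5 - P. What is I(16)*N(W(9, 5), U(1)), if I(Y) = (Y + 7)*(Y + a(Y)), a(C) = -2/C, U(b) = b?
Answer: 2921*I*√33/12 ≈ 1398.3*I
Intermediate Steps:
W(G, P) = -17/3 - P/3 (W(G, P) = -4 + (-5 - P)/3 = -4 + (-5/3 - P/3) = -17/3 - P/3)
N(S, c) = √2*√S (N(S, c) = √(2*S) = √2*√S)
I(Y) = (7 + Y)*(Y - 2/Y) (I(Y) = (Y + 7)*(Y - 2/Y) = (7 + Y)*(Y - 2/Y))
I(16)*N(W(9, 5), U(1)) = (-2 + 16² - 14/16 + 7*16)*(√2*√(-17/3 - ⅓*5)) = (-2 + 256 - 14*1/16 + 112)*(√2*√(-17/3 - 5/3)) = (-2 + 256 - 7/8 + 112)*(√2*√(-22/3)) = 2921*(√2*(I*√66/3))/8 = 2921*(2*I*√33/3)/8 = 2921*I*√33/12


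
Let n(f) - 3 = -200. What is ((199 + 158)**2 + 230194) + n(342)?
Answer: 357446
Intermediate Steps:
n(f) = -197 (n(f) = 3 - 200 = -197)
((199 + 158)**2 + 230194) + n(342) = ((199 + 158)**2 + 230194) - 197 = (357**2 + 230194) - 197 = (127449 + 230194) - 197 = 357643 - 197 = 357446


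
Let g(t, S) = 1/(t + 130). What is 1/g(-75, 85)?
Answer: 55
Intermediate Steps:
g(t, S) = 1/(130 + t)
1/g(-75, 85) = 1/(1/(130 - 75)) = 1/(1/55) = 55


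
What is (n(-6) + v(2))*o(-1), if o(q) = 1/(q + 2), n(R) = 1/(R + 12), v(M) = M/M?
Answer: 7/6 ≈ 1.1667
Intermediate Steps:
v(M) = 1
n(R) = 1/(12 + R)
o(q) = 1/(2 + q)
(n(-6) + v(2))*o(-1) = (1/(12 - 6) + 1)/(2 - 1) = (1/6 + 1)/1 = (⅙ + 1)*1 = (7/6)*1 = 7/6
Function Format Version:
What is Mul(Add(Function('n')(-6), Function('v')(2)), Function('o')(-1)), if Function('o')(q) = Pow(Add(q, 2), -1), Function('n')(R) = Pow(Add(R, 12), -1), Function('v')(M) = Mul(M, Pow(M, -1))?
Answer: Rational(7, 6) ≈ 1.1667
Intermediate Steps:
Function('v')(M) = 1
Function('n')(R) = Pow(Add(12, R), -1)
Function('o')(q) = Pow(Add(2, q), -1)
Mul(Add(Function('n')(-6), Function('v')(2)), Function('o')(-1)) = Mul(Add(Pow(Add(12, -6), -1), 1), Pow(Add(2, -1), -1)) = Mul(Add(Pow(6, -1), 1), Pow(1, -1)) = Mul(Add(Rational(1, 6), 1), 1) = Mul(Rational(7, 6), 1) = Rational(7, 6)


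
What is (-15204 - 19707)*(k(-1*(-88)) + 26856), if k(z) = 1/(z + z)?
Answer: -165012322527/176 ≈ -9.3757e+8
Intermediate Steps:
k(z) = 1/(2*z)
(-15204 - 19707)*(k(-1*(-88)) + 26856) = (-15204 - 19707)*(1/(2*((-1*(-88)))) + 26856) = -34911*((½)/88 + 26856) = -34911*((½)*(1/88) + 26856) = -34911*(1/176 + 26856) = -34911*4726657/176 = -165012322527/176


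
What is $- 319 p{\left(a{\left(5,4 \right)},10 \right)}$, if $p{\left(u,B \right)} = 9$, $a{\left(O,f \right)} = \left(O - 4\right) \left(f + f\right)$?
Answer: $-2871$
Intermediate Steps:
$a{\left(O,f \right)} = 2 f \left(-4 + O\right)$ ($a{\left(O,f \right)} = \left(-4 + O\right) 2 f = 2 f \left(-4 + O\right)$)
$- 319 p{\left(a{\left(5,4 \right)},10 \right)} = \left(-319\right) 9 = -2871$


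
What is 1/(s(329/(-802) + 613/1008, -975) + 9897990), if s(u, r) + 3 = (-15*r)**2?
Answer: 1/223788612 ≈ 4.4685e-9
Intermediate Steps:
s(u, r) = -3 + 225*r**2 (s(u, r) = -3 + (-15*r)**2 = -3 + 225*r**2)
1/(s(329/(-802) + 613/1008, -975) + 9897990) = 1/((-3 + 225*(-975)**2) + 9897990) = 1/((-3 + 225*950625) + 9897990) = 1/((-3 + 213890625) + 9897990) = 1/(213890622 + 9897990) = 1/223788612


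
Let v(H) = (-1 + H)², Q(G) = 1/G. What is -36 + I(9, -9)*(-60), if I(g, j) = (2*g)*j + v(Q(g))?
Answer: 260188/27 ≈ 9636.6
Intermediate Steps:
Q(G) = 1/G
I(g, j) = (-1 + 1/g)² + 2*g*j (I(g, j) = (2*g)*j + (-1 + 1/g)² = 2*g*j + (-1 + 1/g)² = (-1 + 1/g)² + 2*g*j)
-36 + I(9, -9)*(-60) = -36 + ((-1 + 9)²/9² + 2*9*(-9))*(-60) = -36 + ((1/81)*8² - 162)*(-60) = -36 + ((1/81)*64 - 162)*(-60) = -36 + (64/81 - 162)*(-60) = -36 - 13058/81*(-60) = -36 + 261160/27 = 260188/27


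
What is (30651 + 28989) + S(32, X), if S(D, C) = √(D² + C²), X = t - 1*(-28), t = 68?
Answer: 59640 + 32*√10 ≈ 59741.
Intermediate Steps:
X = 96 (X = 68 - 1*(-28) = 68 + 28 = 96)
S(D, C) = √(C² + D²)
(30651 + 28989) + S(32, X) = (30651 + 28989) + √(96² + 32²) = 59640 + √(9216 + 1024) = 59640 + √10240 = 59640 + 32*√10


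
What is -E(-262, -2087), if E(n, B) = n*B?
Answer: -546794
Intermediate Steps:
E(n, B) = B*n
-E(-262, -2087) = -(-2087)*(-262) = -1*546794 = -546794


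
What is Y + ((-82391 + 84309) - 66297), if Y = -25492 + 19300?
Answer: -70571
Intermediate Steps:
Y = -6192
Y + ((-82391 + 84309) - 66297) = -6192 + ((-82391 + 84309) - 66297) = -6192 + (1918 - 66297) = -6192 - 64379 = -70571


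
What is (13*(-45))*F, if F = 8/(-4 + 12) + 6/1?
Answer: -4095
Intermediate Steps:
F = 7 (F = 8/8 + 6*1 = 8*(⅛) + 6 = 1 + 6 = 7)
(13*(-45))*F = (13*(-45))*7 = -585*7 = -4095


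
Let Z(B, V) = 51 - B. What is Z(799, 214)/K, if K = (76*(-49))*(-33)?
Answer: -17/2793 ≈ -0.0060866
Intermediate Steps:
K = 122892 (K = -3724*(-33) = 122892)
Z(799, 214)/K = (51 - 1*799)/122892 = (51 - 799)*(1/122892) = -748*1/122892 = -17/2793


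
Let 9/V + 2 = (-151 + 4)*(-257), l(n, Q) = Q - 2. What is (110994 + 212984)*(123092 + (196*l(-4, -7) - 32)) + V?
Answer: 1484531665030185/37777 ≈ 3.9297e+10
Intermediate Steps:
l(n, Q) = -2 + Q
V = 9/37777 (V = 9/(-2 + (-151 + 4)*(-257)) = 9/(-2 - 147*(-257)) = 9/(-2 + 37779) = 9/37777 ≈ 0.00023824)
(110994 + 212984)*(123092 + (196*l(-4, -7) - 32)) + V = (110994 + 212984)*(123092 + (196*(-2 - 7) - 32)) + 9/37777 = 323978*(123092 + (196*(-9) - 32)) + 9/37777 = 323978*(123092 + (-1764 - 32)) + 9/37777 = 323978*(123092 - 1796) + 9/37777 = 323978*121296 + 9/37777 = 39297235488 + 9/37777 = 1484531665030185/37777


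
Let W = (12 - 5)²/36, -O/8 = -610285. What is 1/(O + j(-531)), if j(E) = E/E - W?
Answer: 36/175762067 ≈ 2.0482e-7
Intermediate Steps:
O = 4882280 (O = -8*(-610285) = 4882280)
W = 49/36 (W = 7²*(1/36) = 49*(1/36) = 49/36 ≈ 1.3611)
j(E) = -13/36 (j(E) = E/E - 1*49/36 = 1 - 49/36 = -13/36)
1/(O + j(-531)) = 1/(4882280 - 13/36) = 1/(175762067/36) = 36/175762067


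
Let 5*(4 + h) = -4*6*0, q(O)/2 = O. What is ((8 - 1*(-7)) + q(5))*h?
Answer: -100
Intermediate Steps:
q(O) = 2*O
h = -4 (h = -4 + (-4*6*0)/5 = -4 + (-24*0)/5 = -4 + (⅕)*0 = -4 + 0 = -4)
((8 - 1*(-7)) + q(5))*h = ((8 - 1*(-7)) + 2*5)*(-4) = ((8 + 7) + 10)*(-4) = (15 + 10)*(-4) = 25*(-4) = -100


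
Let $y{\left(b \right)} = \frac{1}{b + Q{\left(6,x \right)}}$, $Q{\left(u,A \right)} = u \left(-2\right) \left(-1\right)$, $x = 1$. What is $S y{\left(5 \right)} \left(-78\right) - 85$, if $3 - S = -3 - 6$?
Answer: $- \frac{2381}{17} \approx -140.06$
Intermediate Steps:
$S = 12$ ($S = 3 - \left(-3 - 6\right) = 3 - -9 = 3 + 9 = 12$)
$Q{\left(u,A \right)} = 2 u$ ($Q{\left(u,A \right)} = - 2 u \left(-1\right) = 2 u$)
$y{\left(b \right)} = \frac{1}{12 + b}$ ($y{\left(b \right)} = \frac{1}{b + 2 \cdot 6} = \frac{1}{b + 12} = \frac{1}{12 + b}$)
$S y{\left(5 \right)} \left(-78\right) - 85 = \frac{12}{12 + 5} \left(-78\right) - 85 = \frac{12}{17} \left(-78\right) - 85 = - \frac{936}{17} - 85 = - \frac{2381}{17}$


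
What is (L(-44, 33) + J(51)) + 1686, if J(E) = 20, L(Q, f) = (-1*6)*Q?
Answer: 1970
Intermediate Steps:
L(Q, f) = -6*Q
(L(-44, 33) + J(51)) + 1686 = (-6*(-44) + 20) + 1686 = (264 + 20) + 1686 = 284 + 1686 = 1970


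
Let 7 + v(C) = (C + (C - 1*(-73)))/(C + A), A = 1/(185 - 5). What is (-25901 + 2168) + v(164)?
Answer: -700756360/29521 ≈ -23738.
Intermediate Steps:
A = 1/180 ≈ 0.0055556
v(C) = -7 + (73 + 2*C)/(1/180 + C) (v(C) = -7 + (C + (C - 1*(-73)))/(C + 1/180) = -7 + (C + (C + 73))/(1/180 + C) = -7 + (C + (73 + C))/(1/180 + C) = -7 + (73 + 2*C)/(1/180 + C))
(-25901 + 2168) + v(164) = (-25901 + 2168) + (13133 - 900*164)/(1 + 180*164) = -23733 + (13133 - 147600)/(1 + 29520) = -23733 - 134467/29521 = -700756360/29521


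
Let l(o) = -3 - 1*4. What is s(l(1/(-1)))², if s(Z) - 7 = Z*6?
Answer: 1225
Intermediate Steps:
l(o) = -7 (l(o) = -3 - 4 = -7)
s(Z) = 7 + 6*Z (s(Z) = 7 + Z*6 = 7 + 6*Z)
s(l(1/(-1)))² = (7 + 6*(-7))² = (7 - 42)² = (-35)² = 1225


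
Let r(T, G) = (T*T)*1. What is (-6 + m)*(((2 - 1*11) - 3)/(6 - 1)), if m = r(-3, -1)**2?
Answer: -180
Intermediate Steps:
r(T, G) = T**2 (r(T, G) = T**2*1 = T**2)
m = 81 (m = ((-3)**2)**2 = 9**2 = 81)
(-6 + m)*(((2 - 1*11) - 3)/(6 - 1)) = (-6 + 81)*(((2 - 1*11) - 3)/(6 - 1)) = 75*(((2 - 11) - 3)/5) = 75*((-9 - 3)*(1/5)) = 75*(-12*1/5) = 75*(-12/5) = -180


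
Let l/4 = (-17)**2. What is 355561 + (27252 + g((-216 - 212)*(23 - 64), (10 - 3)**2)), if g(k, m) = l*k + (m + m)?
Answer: 20668399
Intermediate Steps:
l = 1156 (l = 4*(-17)**2 = 4*289 = 1156)
g(k, m) = 2*m + 1156*k (g(k, m) = 1156*k + (m + m) = 1156*k + 2*m = 2*m + 1156*k)
355561 + (27252 + g((-216 - 212)*(23 - 64), (10 - 3)**2)) = 355561 + (27252 + (2*(10 - 3)**2 + 1156*((-216 - 212)*(23 - 64)))) = 355561 + (27252 + (2*7**2 + 1156*(-428*(-41)))) = 355561 + (27252 + (2*49 + 1156*17548)) = 355561 + (27252 + (98 + 20285488)) = 355561 + (27252 + 20285586) = 355561 + 20312838 = 20668399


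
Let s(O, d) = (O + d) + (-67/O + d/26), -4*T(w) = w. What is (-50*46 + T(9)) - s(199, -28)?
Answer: -25578563/10348 ≈ -2471.8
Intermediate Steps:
T(w) = -w/4
s(O, d) = O - 67/O + 27*d/26 (s(O, d) = (O + d) + (-67/O + d*(1/26)) = (O + d) + (-67/O + d/26) = O - 67/O + 27*d/26)
(-50*46 + T(9)) - s(199, -28) = (-50*46 - 1/4*9) - (199 - 67/199 + (27/26)*(-28)) = (-2300 - 9/4) - (199 - 67*1/199 - 378/13) = -9209/4 - (199 - 67/199 - 378/13) = -9209/4 - 1*438720/2587 = -9209/4 - 438720/2587 = -25578563/10348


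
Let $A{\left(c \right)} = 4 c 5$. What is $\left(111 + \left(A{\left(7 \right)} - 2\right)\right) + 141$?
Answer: $390$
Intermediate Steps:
$A{\left(c \right)} = 20 c$
$\left(111 + \left(A{\left(7 \right)} - 2\right)\right) + 141 = \left(111 + \left(20 \cdot 7 - 2\right)\right) + 141 = \left(111 + \left(140 - 2\right)\right) + 141 = \left(111 + 138\right) + 141 = 249 + 141 = 390$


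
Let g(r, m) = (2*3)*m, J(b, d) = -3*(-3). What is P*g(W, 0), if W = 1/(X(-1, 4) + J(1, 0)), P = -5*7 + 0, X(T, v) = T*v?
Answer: 0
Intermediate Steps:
J(b, d) = 9
P = -35 (P = -35 + 0 = -35)
W = ⅕ (W = 1/(-1*4 + 9) = 1/(-4 + 9) = 1/5 = ⅕ ≈ 0.20000)
g(r, m) = 6*m
P*g(W, 0) = -210*0 = -35*0 = 0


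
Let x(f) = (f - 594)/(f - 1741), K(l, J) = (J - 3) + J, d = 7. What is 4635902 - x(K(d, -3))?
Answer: 8112827897/1750 ≈ 4.6359e+6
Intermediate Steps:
K(l, J) = -3 + 2*J (K(l, J) = (-3 + J) + J = -3 + 2*J)
x(f) = (-594 + f)/(-1741 + f)
4635902 - x(K(d, -3)) = 4635902 - (-594 + (-3 + 2*(-3)))/(-1741 + (-3 + 2*(-3))) = 4635902 - (-594 + (-3 - 6))/(-1741 + (-3 - 6)) = 4635902 - (-594 - 9)/(-1741 - 9) = 4635902 - (-603)/(-1750) = 4635902 - (-1)*(-603)/1750 = 4635902 - 1*603/1750 = 4635902 - 603/1750 = 8112827897/1750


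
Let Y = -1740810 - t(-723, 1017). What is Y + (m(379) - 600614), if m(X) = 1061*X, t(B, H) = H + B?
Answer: -1939599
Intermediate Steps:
t(B, H) = B + H
Y = -1741104 (Y = -1740810 - (-723 + 1017) = -1740810 - 1*294 = -1740810 - 294 = -1741104)
Y + (m(379) - 600614) = -1741104 + (1061*379 - 600614) = -1741104 + (402119 - 600614) = -1741104 - 198495 = -1939599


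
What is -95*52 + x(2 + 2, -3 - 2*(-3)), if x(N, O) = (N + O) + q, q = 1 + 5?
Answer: -4927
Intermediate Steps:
q = 6
x(N, O) = 6 + N + O (x(N, O) = (N + O) + 6 = 6 + N + O)
-95*52 + x(2 + 2, -3 - 2*(-3)) = -95*52 + (6 + (2 + 2) + (-3 - 2*(-3))) = -4940 + (6 + 4 + (-3 + 6)) = -4940 + (6 + 4 + 3) = -4940 + 13 = -4927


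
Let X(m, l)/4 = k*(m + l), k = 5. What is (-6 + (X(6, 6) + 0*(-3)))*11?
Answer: 2574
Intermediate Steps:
X(m, l) = 20*l + 20*m (X(m, l) = 4*(5*(m + l)) = 4*(5*(l + m)) = 4*(5*l + 5*m) = 20*l + 20*m)
(-6 + (X(6, 6) + 0*(-3)))*11 = (-6 + ((20*6 + 20*6) + 0*(-3)))*11 = (-6 + ((120 + 120) + 0))*11 = (-6 + (240 + 0))*11 = (-6 + 240)*11 = 234*11 = 2574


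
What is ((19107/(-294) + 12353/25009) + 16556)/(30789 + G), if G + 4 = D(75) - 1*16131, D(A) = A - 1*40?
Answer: 40418730665/36001005698 ≈ 1.1227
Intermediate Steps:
D(A) = -40 + A (D(A) = A - 40 = -40 + A)
G = -16100 (G = -4 + ((-40 + 75) - 1*16131) = -4 + (35 - 16131) = -4 - 16096 = -16100)
((19107/(-294) + 12353/25009) + 16556)/(30789 + G) = ((19107/(-294) + 12353/25009) + 16556)/(30789 - 16100) = ((19107*(-1/294) + 12353*(1/25009)) + 16556)/14689 = ((-6369/98 + 12353/25009) + 16556)*(1/14689) = (-158071727/2450882 + 16556)*(1/14689) = (40418730665/2450882)*(1/14689) = 40418730665/36001005698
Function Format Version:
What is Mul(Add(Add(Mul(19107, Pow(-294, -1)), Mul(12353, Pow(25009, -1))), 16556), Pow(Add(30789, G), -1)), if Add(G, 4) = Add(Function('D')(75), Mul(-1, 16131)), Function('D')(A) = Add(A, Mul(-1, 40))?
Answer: Rational(40418730665, 36001005698) ≈ 1.1227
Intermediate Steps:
Function('D')(A) = Add(-40, A) (Function('D')(A) = Add(A, -40) = Add(-40, A))
G = -16100 (G = Add(-4, Add(Add(-40, 75), Mul(-1, 16131))) = Add(-4, Add(35, -16131)) = Add(-4, -16096) = -16100)
Mul(Add(Add(Mul(19107, Pow(-294, -1)), Mul(12353, Pow(25009, -1))), 16556), Pow(Add(30789, G), -1)) = Mul(Add(Add(Mul(19107, Pow(-294, -1)), Mul(12353, Pow(25009, -1))), 16556), Pow(Add(30789, -16100), -1)) = Mul(Add(Add(Mul(19107, Rational(-1, 294)), Mul(12353, Rational(1, 25009))), 16556), Pow(14689, -1)) = Mul(Add(Add(Rational(-6369, 98), Rational(12353, 25009)), 16556), Rational(1, 14689)) = Mul(Add(Rational(-158071727, 2450882), 16556), Rational(1, 14689)) = Mul(Rational(40418730665, 2450882), Rational(1, 14689)) = Rational(40418730665, 36001005698)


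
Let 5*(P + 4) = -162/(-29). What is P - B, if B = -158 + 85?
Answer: 10167/145 ≈ 70.117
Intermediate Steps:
B = -73
P = -418/145 (P = -4 + (-162/(-29))/5 = -4 + (-162*(-1/29))/5 = -4 + (⅕)*(162/29) = -4 + 162/145 = -418/145 ≈ -2.8828)
P - B = -418/145 - 1*(-73) = -418/145 + 73 = 10167/145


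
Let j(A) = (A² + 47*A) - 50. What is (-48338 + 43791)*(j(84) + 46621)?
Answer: -261793525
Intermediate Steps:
j(A) = -50 + A² + 47*A
(-48338 + 43791)*(j(84) + 46621) = (-48338 + 43791)*((-50 + 84² + 47*84) + 46621) = -4547*((-50 + 7056 + 3948) + 46621) = -4547*(10954 + 46621) = -4547*57575 = -261793525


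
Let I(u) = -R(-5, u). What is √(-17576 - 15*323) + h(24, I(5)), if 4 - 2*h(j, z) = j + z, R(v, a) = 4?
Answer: -8 + I*√22421 ≈ -8.0 + 149.74*I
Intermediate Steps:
I(u) = -4 (I(u) = -1*4 = -4)
h(j, z) = 2 - j/2 - z/2 (h(j, z) = 2 - (j + z)/2 = 2 + (-j/2 - z/2) = 2 - j/2 - z/2)
√(-17576 - 15*323) + h(24, I(5)) = √(-17576 - 15*323) + (2 - ½*24 - ½*(-4)) = √(-17576 - 4845) + (2 - 12 + 2) = √(-22421) - 8 = I*√22421 - 8 = -8 + I*√22421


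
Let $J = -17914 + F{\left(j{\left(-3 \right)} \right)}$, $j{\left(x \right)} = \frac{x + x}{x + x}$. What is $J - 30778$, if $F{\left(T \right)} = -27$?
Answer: $-48719$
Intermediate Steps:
$j{\left(x \right)} = 1$ ($j{\left(x \right)} = \frac{2 x}{2 x} = 2 x \frac{1}{2 x} = 1$)
$J = -17941$ ($J = -17914 - 27 = -17941$)
$J - 30778 = -17941 - 30778 = -48719$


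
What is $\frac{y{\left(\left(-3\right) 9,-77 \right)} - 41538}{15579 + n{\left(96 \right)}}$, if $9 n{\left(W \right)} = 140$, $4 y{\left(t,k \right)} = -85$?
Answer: $- \frac{1496133}{561404} \approx -2.665$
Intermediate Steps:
$y{\left(t,k \right)} = - \frac{85}{4}$ ($y{\left(t,k \right)} = \frac{1}{4} \left(-85\right) = - \frac{85}{4}$)
$n{\left(W \right)} = \frac{140}{9}$ ($n{\left(W \right)} = \frac{1}{9} \cdot 140 = \frac{140}{9}$)
$\frac{y{\left(\left(-3\right) 9,-77 \right)} - 41538}{15579 + n{\left(96 \right)}} = \frac{- \frac{85}{4} - 41538}{15579 + \frac{140}{9}} = - \frac{166237}{4 \cdot \frac{140351}{9}} = \left(- \frac{166237}{4}\right) \frac{9}{140351} = - \frac{1496133}{561404}$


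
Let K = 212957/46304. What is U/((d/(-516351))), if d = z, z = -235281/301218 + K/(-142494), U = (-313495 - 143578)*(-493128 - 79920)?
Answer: 44798796675105217005958195226112/258743017948847 ≈ 1.7314e+17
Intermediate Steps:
K = 212957/46304 (K = 212957*(1/46304) = 212957/46304 ≈ 4.5991)
U = 261924768504 (U = -457073*(-573048) = 261924768504)
z = -258743017948847/331241511361728 (z = -235281/301218 + (212957/46304)/(-142494) = -235281*1/301218 + (212957/46304)*(-1/142494) = -78427/100406 - 212957/6598042176 = -258743017948847/331241511361728 ≈ -0.78113)
d = -258743017948847/331241511361728 ≈ -0.78113
U/((d/(-516351))) = 261924768504/((-258743017948847/331241511361728/(-516351))) = 261924768504/((-258743017948847/331241511361728*(-1/516351))) = 261924768504/(258743017948847/171036885633139614528) = 261924768504*(171036885633139614528/258743017948847) = 44798796675105217005958195226112/258743017948847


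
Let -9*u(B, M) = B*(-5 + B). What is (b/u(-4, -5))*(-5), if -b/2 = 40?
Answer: -100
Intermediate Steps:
b = -80 (b = -2*40 = -80)
u(B, M) = -B*(-5 + B)/9
(b/u(-4, -5))*(-5) = -80*(-9/(4*(5 - 1*(-4))))*(-5) = -80*(-9/(4*(5 + 4)))*(-5) = -80/((⅑)*(-4)*9)*(-5) = -80/(-4)*(-5) = -80*(-¼)*(-5) = 20*(-5) = -100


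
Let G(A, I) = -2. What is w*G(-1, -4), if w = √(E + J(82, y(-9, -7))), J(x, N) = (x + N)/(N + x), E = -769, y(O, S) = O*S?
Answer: -32*I*√3 ≈ -55.426*I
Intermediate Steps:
J(x, N) = 1 (J(x, N) = (N + x)/(N + x) = 1)
w = 16*I*√3 (w = √(-769 + 1) = √(-768) = 16*I*√3 ≈ 27.713*I)
w*G(-1, -4) = (16*I*√3)*(-2) = -32*I*√3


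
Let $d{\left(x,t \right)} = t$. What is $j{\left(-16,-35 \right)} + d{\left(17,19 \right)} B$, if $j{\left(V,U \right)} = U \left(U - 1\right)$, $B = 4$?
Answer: $1336$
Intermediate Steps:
$j{\left(V,U \right)} = U \left(-1 + U\right)$
$j{\left(-16,-35 \right)} + d{\left(17,19 \right)} B = - 35 \left(-1 - 35\right) + 19 \cdot 4 = \left(-35\right) \left(-36\right) + 76 = 1260 + 76 = 1336$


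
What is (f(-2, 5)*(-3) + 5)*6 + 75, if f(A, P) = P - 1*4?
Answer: 87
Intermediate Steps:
f(A, P) = -4 + P (f(A, P) = P - 4 = -4 + P)
(f(-2, 5)*(-3) + 5)*6 + 75 = ((-4 + 5)*(-3) + 5)*6 + 75 = (1*(-3) + 5)*6 + 75 = (-3 + 5)*6 + 75 = 2*6 + 75 = 12 + 75 = 87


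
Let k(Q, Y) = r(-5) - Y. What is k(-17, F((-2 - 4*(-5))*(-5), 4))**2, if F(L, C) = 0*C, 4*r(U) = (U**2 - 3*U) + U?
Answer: 1225/16 ≈ 76.563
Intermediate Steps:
r(U) = -U/2 + U**2/4 (r(U) = ((U**2 - 3*U) + U)/4 = (U**2 - 2*U)/4 = -U/2 + U**2/4)
F(L, C) = 0
k(Q, Y) = 35/4 - Y (k(Q, Y) = (1/4)*(-5)*(-2 - 5) - Y = (1/4)*(-5)*(-7) - Y = 35/4 - Y)
k(-17, F((-2 - 4*(-5))*(-5), 4))**2 = (35/4 - 1*0)**2 = (35/4 + 0)**2 = (35/4)**2 = 1225/16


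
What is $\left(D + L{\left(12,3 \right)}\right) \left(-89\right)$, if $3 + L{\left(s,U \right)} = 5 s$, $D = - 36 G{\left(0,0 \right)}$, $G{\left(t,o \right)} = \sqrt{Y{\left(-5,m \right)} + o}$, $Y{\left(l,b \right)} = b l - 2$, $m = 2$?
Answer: $-5073 + 6408 i \sqrt{3} \approx -5073.0 + 11099.0 i$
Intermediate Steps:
$Y{\left(l,b \right)} = -2 + b l$
$G{\left(t,o \right)} = \sqrt{-12 + o}$ ($G{\left(t,o \right)} = \sqrt{\left(-2 + 2 \left(-5\right)\right) + o} = \sqrt{\left(-2 - 10\right) + o} = \sqrt{-12 + o}$)
$D = - 72 i \sqrt{3}$ ($D = - 36 \sqrt{-12 + 0} = - 36 \sqrt{-12} = - 36 \cdot 2 i \sqrt{3} = - 72 i \sqrt{3} \approx - 124.71 i$)
$L{\left(s,U \right)} = -3 + 5 s$
$\left(D + L{\left(12,3 \right)}\right) \left(-89\right) = \left(- 72 i \sqrt{3} + \left(-3 + 5 \cdot 12\right)\right) \left(-89\right) = \left(- 72 i \sqrt{3} + \left(-3 + 60\right)\right) \left(-89\right) = \left(- 72 i \sqrt{3} + 57\right) \left(-89\right) = \left(57 - 72 i \sqrt{3}\right) \left(-89\right) = -5073 + 6408 i \sqrt{3}$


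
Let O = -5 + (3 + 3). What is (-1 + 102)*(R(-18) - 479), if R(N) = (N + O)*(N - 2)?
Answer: -14039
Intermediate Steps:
O = 1 (O = -5 + 6 = 1)
R(N) = (1 + N)*(-2 + N) (R(N) = (N + 1)*(N - 2) = (1 + N)*(-2 + N))
(-1 + 102)*(R(-18) - 479) = (-1 + 102)*((-2 + (-18)² - 1*(-18)) - 479) = 101*((-2 + 324 + 18) - 479) = 101*(340 - 479) = 101*(-139) = -14039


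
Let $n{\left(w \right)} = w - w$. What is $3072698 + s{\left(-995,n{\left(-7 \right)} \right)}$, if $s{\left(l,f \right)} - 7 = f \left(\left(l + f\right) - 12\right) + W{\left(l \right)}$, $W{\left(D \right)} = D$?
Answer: $3071710$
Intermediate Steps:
$n{\left(w \right)} = 0$
$s{\left(l,f \right)} = 7 + l + f \left(-12 + f + l\right)$ ($s{\left(l,f \right)} = 7 + \left(f \left(\left(l + f\right) - 12\right) + l\right) = 7 + \left(f \left(\left(f + l\right) - 12\right) + l\right) = 7 + \left(f \left(-12 + f + l\right) + l\right) = 7 + \left(l + f \left(-12 + f + l\right)\right) = 7 + l + f \left(-12 + f + l\right)$)
$3072698 + s{\left(-995,n{\left(-7 \right)} \right)} = 3072698 + \left(7 - 995 + 0^{2} - 0 + 0 \left(-995\right)\right) = 3072698 + \left(7 - 995 + 0 + 0 + 0\right) = 3072698 - 988 = 3071710$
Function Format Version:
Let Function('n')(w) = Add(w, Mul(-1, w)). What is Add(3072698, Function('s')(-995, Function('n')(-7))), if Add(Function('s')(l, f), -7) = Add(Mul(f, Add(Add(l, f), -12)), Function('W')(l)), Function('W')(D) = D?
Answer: 3071710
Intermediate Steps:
Function('n')(w) = 0
Function('s')(l, f) = Add(7, l, Mul(f, Add(-12, f, l))) (Function('s')(l, f) = Add(7, Add(Mul(f, Add(Add(l, f), -12)), l)) = Add(7, Add(Mul(f, Add(Add(f, l), -12)), l)) = Add(7, Add(Mul(f, Add(-12, f, l)), l)) = Add(7, Add(l, Mul(f, Add(-12, f, l)))) = Add(7, l, Mul(f, Add(-12, f, l))))
Add(3072698, Function('s')(-995, Function('n')(-7))) = Add(3072698, Add(7, -995, Pow(0, 2), Mul(-12, 0), Mul(0, -995))) = Add(3072698, Add(7, -995, 0, 0, 0)) = Add(3072698, -988) = 3071710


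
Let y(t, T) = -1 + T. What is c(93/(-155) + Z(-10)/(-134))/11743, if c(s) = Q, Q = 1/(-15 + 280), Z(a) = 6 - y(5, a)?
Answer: 1/3111895 ≈ 3.2135e-7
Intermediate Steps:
Z(a) = 7 - a (Z(a) = 6 - (-1 + a) = 6 + (1 - a) = 7 - a)
Q = 1/265 ≈ 0.0037736
c(s) = 1/265
c(93/(-155) + Z(-10)/(-134))/11743 = (1/265)/11743 = (1/265)*(1/11743) = 1/3111895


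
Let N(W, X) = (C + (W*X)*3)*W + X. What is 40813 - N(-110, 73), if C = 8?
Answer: -2608280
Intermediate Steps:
N(W, X) = X + W*(8 + 3*W*X) (N(W, X) = (8 + (W*X)*3)*W + X = (8 + 3*W*X)*W + X = W*(8 + 3*W*X) + X = X + W*(8 + 3*W*X))
40813 - N(-110, 73) = 40813 - (73 + 8*(-110) + 3*73*(-110)²) = 40813 - (73 - 880 + 3*73*12100) = 40813 - (73 - 880 + 2649900) = 40813 - 1*2649093 = 40813 - 2649093 = -2608280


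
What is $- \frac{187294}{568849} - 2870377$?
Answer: $- \frac{1632811273367}{568849} \approx -2.8704 \cdot 10^{6}$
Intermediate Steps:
$- \frac{187294}{568849} - 2870377 = - \frac{1632811273367}{568849}$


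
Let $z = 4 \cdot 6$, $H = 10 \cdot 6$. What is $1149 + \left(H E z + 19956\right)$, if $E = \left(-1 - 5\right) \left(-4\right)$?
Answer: $55665$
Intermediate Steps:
$H = 60$
$z = 24$
$E = 24$ ($E = \left(-6\right) \left(-4\right) = 24$)
$1149 + \left(H E z + 19956\right) = 1149 + \left(60 \cdot 24 \cdot 24 + 19956\right) = 1149 + \left(1440 \cdot 24 + 19956\right) = 1149 + \left(34560 + 19956\right) = 1149 + 54516 = 55665$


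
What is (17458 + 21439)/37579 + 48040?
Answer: 1805334057/37579 ≈ 48041.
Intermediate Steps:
(17458 + 21439)/37579 + 48040 = 38897*(1/37579) + 48040 = 38897/37579 + 48040 = 1805334057/37579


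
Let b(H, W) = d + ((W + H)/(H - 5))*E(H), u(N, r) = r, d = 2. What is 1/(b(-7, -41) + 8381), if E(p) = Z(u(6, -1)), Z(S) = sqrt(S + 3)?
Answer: 8383/70274657 - 4*sqrt(2)/70274657 ≈ 0.00011921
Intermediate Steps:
Z(S) = sqrt(3 + S)
E(p) = sqrt(2) (E(p) = sqrt(3 - 1) = sqrt(2))
b(H, W) = 2 + sqrt(2)*(H + W)/(-5 + H) (b(H, W) = 2 + ((W + H)/(H - 5))*sqrt(2) = 2 + ((H + W)/(-5 + H))*sqrt(2) = 2 + sqrt(2)*(H + W)/(-5 + H))
1/(b(-7, -41) + 8381) = 1/((-10 + 2*(-7) - 7*sqrt(2) - 41*sqrt(2))/(-5 - 7) + 8381) = 1/((-10 - 14 - 7*sqrt(2) - 41*sqrt(2))/(-12) + 8381) = 1/(-(-24 - 48*sqrt(2))/12 + 8381) = 1/((2 + 4*sqrt(2)) + 8381) = 1/(8383 + 4*sqrt(2))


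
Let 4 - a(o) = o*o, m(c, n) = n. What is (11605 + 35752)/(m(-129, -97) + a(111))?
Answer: -47357/12414 ≈ -3.8148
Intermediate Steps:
a(o) = 4 - o**2 (a(o) = 4 - o*o = 4 - o**2)
(11605 + 35752)/(m(-129, -97) + a(111)) = (11605 + 35752)/(-97 + (4 - 1*111**2)) = 47357/(-97 + (4 - 1*12321)) = 47357/(-97 + (4 - 12321)) = 47357/(-97 - 12317) = 47357/(-12414) = 47357*(-1/12414) = -47357/12414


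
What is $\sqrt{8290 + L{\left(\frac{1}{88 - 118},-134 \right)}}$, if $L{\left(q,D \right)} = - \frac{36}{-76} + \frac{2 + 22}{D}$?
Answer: $\frac{\sqrt{13434662785}}{1273} \approx 91.051$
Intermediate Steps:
$L{\left(q,D \right)} = \frac{9}{19} + \frac{24}{D}$ ($L{\left(q,D \right)} = \left(-36\right) \left(- \frac{1}{76}\right) + \frac{24}{D} = \frac{9}{19} + \frac{24}{D}$)
$\sqrt{8290 + L{\left(\frac{1}{88 - 118},-134 \right)}} = \sqrt{8290 + \left(\frac{9}{19} + \frac{24}{-134}\right)} = \sqrt{8290 + \left(\frac{9}{19} + 24 \left(- \frac{1}{134}\right)\right)} = \sqrt{8290 + \left(\frac{9}{19} - \frac{12}{67}\right)} = \sqrt{8290 + \frac{375}{1273}} = \sqrt{\frac{10553545}{1273}} = \frac{\sqrt{13434662785}}{1273}$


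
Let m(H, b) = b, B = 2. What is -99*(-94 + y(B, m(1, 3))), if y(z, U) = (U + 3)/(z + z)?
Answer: 18315/2 ≈ 9157.5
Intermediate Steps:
y(z, U) = (3 + U)/(2*z) (y(z, U) = (3 + U)/((2*z)) = (3 + U)*(1/(2*z)) = (3 + U)/(2*z))
-99*(-94 + y(B, m(1, 3))) = -99*(-94 + (1/2)*(3 + 3)/2) = -99*(-94 + (1/2)*(1/2)*6) = -99*(-94 + 3/2) = -99*(-185/2) = 18315/2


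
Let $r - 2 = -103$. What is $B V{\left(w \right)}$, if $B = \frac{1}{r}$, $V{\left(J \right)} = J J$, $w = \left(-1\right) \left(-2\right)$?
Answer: $- \frac{4}{101} \approx -0.039604$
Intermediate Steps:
$w = 2$
$r = -101$ ($r = 2 - 103 = -101$)
$V{\left(J \right)} = J^{2}$
$B = - \frac{1}{101}$ ($B = \frac{1}{-101} = - \frac{1}{101} \approx -0.009901$)
$B V{\left(w \right)} = - \frac{2^{2}}{101} = \left(- \frac{1}{101}\right) 4 = - \frac{4}{101}$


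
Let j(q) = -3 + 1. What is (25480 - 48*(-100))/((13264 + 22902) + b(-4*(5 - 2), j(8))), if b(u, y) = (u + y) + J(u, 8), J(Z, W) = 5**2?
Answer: 30280/36177 ≈ 0.83700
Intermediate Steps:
J(Z, W) = 25
j(q) = -2
b(u, y) = 25 + u + y (b(u, y) = (u + y) + 25 = 25 + u + y)
(25480 - 48*(-100))/((13264 + 22902) + b(-4*(5 - 2), j(8))) = (25480 - 48*(-100))/((13264 + 22902) + (25 - 4*(5 - 2) - 2)) = (25480 + 4800)/(36166 + (25 - 4*3 - 2)) = 30280/(36166 + (25 - 12 - 2)) = 30280/(36166 + 11) = 30280/36177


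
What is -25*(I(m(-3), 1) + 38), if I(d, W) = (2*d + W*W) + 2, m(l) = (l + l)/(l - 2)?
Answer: -1085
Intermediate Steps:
m(l) = 2*l/(-2 + l) (m(l) = (2*l)/(-2 + l) = 2*l/(-2 + l))
I(d, W) = 2 + W² + 2*d (I(d, W) = (2*d + W²) + 2 = (W² + 2*d) + 2 = 2 + W² + 2*d)
-25*(I(m(-3), 1) + 38) = -25*((2 + 1² + 2*(2*(-3)/(-2 - 3))) + 38) = -25*((2 + 1 + 2*(2*(-3)/(-5))) + 38) = -25*((2 + 1 + 2*(2*(-3)*(-⅕))) + 38) = -25*((2 + 1 + 2*(6/5)) + 38) = -25*((2 + 1 + 12/5) + 38) = -25*(27/5 + 38) = -25*217/5 = -1085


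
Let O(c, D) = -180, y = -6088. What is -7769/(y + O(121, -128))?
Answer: 7769/6268 ≈ 1.2395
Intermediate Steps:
-7769/(y + O(121, -128)) = -7769/(-6088 - 180) = -7769/(-6268) = -7769*(-1/6268) = 7769/6268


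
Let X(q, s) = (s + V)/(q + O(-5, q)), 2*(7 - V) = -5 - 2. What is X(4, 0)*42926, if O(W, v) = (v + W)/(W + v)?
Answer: 450723/5 ≈ 90145.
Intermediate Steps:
O(W, v) = 1 (O(W, v) = (W + v)/(W + v) = 1)
V = 21/2 (V = 7 - (-5 - 2)/2 = 7 - ½*(-7) = 7 + 7/2 = 21/2 ≈ 10.500)
X(q, s) = (21/2 + s)/(1 + q) (X(q, s) = (s + 21/2)/(q + 1) = (21/2 + s)/(1 + q))
X(4, 0)*42926 = ((21/2 + 0)/(1 + 4))*42926 = ((21/2)/5)*42926 = ((⅕)*(21/2))*42926 = (21/10)*42926 = 450723/5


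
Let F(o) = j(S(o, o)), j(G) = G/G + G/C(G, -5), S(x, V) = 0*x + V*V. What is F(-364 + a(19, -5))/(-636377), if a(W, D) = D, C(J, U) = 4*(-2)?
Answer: 136153/5091016 ≈ 0.026744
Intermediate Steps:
C(J, U) = -8
S(x, V) = V² (S(x, V) = 0 + V² = V²)
j(G) = 1 - G/8 (j(G) = G/G + G/(-8) = 1 + G*(-⅛) = 1 - G/8)
F(o) = 1 - o²/8
F(-364 + a(19, -5))/(-636377) = (1 - (-364 - 5)²/8)/(-636377) = (1 - ⅛*(-369)²)*(-1/636377) = (1 - ⅛*136161)*(-1/636377) = (1 - 136161/8)*(-1/636377) = -136153/8*(-1/636377) = 136153/5091016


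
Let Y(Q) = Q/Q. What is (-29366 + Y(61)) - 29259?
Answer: -58624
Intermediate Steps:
Y(Q) = 1
(-29366 + Y(61)) - 29259 = (-29366 + 1) - 29259 = -29365 - 29259 = -58624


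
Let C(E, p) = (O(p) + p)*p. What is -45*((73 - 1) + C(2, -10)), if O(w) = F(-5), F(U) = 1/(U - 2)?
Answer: -54630/7 ≈ -7804.3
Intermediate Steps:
F(U) = 1/(-2 + U)
O(w) = -⅐ (O(w) = 1/(-2 - 5) = 1/(-7) = -⅐)
C(E, p) = p*(-⅐ + p) (C(E, p) = (-⅐ + p)*p = p*(-⅐ + p))
-45*((73 - 1) + C(2, -10)) = -45*((73 - 1) - 10*(-⅐ - 10)) = -45*(72 - 10*(-71/7)) = -45*(72 + 710/7) = -45*1214/7 = -54630/7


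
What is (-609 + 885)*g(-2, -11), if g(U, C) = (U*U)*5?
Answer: 5520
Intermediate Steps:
g(U, C) = 5*U² (g(U, C) = U²*5 = 5*U²)
(-609 + 885)*g(-2, -11) = (-609 + 885)*(5*(-2)²) = 276*(5*4) = 276*20 = 5520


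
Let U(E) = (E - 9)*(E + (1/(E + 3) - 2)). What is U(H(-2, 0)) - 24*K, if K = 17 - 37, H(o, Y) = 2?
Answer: 2393/5 ≈ 478.60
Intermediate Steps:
K = -20
U(E) = (-9 + E)*(-2 + E + 1/(3 + E)) (U(E) = (-9 + E)*(E + (1/(3 + E) - 2)) = (-9 + E)*(E + (-2 + 1/(3 + E))) = (-9 + E)*(-2 + E + 1/(3 + E)))
U(H(-2, 0)) - 24*K = (45 + 2**3 - 14*2 - 8*2**2)/(3 + 2) - 24*(-20) = (45 + 8 - 28 - 8*4)/5 + 480 = (45 + 8 - 28 - 32)/5 + 480 = (1/5)*(-7) + 480 = -7/5 + 480 = 2393/5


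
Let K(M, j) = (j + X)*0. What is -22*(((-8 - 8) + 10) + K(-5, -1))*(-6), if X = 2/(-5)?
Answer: -792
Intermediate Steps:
X = -⅖ (X = 2*(-⅕) = -⅖ ≈ -0.40000)
K(M, j) = 0 (K(M, j) = (j - ⅖)*0 = (-⅖ + j)*0 = 0)
-22*(((-8 - 8) + 10) + K(-5, -1))*(-6) = -22*(((-8 - 8) + 10) + 0)*(-6) = -22*((-16 + 10) + 0)*(-6) = -22*(-6 + 0)*(-6) = -(-132)*(-6) = -22*36 = -792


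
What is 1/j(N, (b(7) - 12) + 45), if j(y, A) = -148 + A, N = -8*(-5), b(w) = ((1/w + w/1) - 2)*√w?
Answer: -805/91279 - 36*√7/91279 ≈ -0.0098626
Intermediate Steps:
b(w) = √w*(-2 + w + 1/w) (b(w) = ((1/w + w*1) - 2)*√w = ((1/w + w) - 2)*√w = ((w + 1/w) - 2)*√w = (-2 + w + 1/w)*√w = √w*(-2 + w + 1/w))
N = 40
1/j(N, (b(7) - 12) + 45) = 1/(-148 + (((1 + 7*(-2 + 7))/√7 - 12) + 45)) = 1/(-148 + (((√7/7)*(1 + 7*5) - 12) + 45)) = 1/(-148 + (((√7/7)*(1 + 35) - 12) + 45)) = 1/(-148 + (((√7/7)*36 - 12) + 45)) = 1/(-148 + ((36*√7/7 - 12) + 45)) = 1/(-148 + ((-12 + 36*√7/7) + 45)) = 1/(-148 + (33 + 36*√7/7)) = 1/(-115 + 36*√7/7)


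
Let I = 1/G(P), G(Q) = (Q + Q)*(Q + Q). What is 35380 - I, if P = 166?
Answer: 3899725119/110224 ≈ 35380.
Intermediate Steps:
G(Q) = 4*Q² (G(Q) = (2*Q)*(2*Q) = 4*Q²)
I = 1/110224 (I = 1/(4*166²) = 1/(4*27556) = 1/110224 ≈ 9.0724e-6)
35380 - I = 35380 - 1*1/110224 = 35380 - 1/110224 = 3899725119/110224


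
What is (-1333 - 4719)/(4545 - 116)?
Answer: -6052/4429 ≈ -1.3664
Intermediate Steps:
(-1333 - 4719)/(4545 - 116) = -6052/4429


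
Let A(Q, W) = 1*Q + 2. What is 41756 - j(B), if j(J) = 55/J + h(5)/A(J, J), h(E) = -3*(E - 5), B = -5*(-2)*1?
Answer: 83501/2 ≈ 41751.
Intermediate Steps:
B = 10 (B = 10*1 = 10)
A(Q, W) = 2 + Q (A(Q, W) = Q + 2 = 2 + Q)
h(E) = 15 - 3*E (h(E) = -3*(-5 + E) = 15 - 3*E)
j(J) = 55/J (j(J) = 55/J + (15 - 3*5)/(2 + J) = 55/J + (15 - 15)/(2 + J) = 55/J + 0/(2 + J) = 55/J + 0 = 55/J)
41756 - j(B) = 41756 - 55/10 = 41756 - 1*11/2 = 41756 - 11/2 = 83501/2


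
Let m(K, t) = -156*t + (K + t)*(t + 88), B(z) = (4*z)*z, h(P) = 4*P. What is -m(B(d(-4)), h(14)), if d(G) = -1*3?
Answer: -4512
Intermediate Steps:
d(G) = -3
B(z) = 4*z**2
m(K, t) = -156*t + (88 + t)*(K + t) (m(K, t) = -156*t + (K + t)*(88 + t) = -156*t + (88 + t)*(K + t))
-m(B(d(-4)), h(14)) = -((4*14)**2 - 272*14 + 88*(4*(-3)**2) + (4*(-3)**2)*(4*14)) = -(56**2 - 68*56 + 88*(4*9) + (4*9)*56) = -(3136 - 3808 + 88*36 + 36*56) = -(3136 - 3808 + 3168 + 2016) = -1*4512 = -4512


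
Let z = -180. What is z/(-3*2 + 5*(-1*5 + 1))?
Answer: 90/13 ≈ 6.9231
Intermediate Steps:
z/(-3*2 + 5*(-1*5 + 1)) = -180/(-3*2 + 5*(-1*5 + 1)) = -180/(-6 + 5*(-5 + 1)) = -180/(-6 + 5*(-4)) = -180/(-6 - 20) = -180/(-26) = -180*(-1/26) = 90/13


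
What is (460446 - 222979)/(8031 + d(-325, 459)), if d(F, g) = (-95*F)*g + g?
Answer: 237467/14180115 ≈ 0.016746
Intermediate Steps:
d(F, g) = g - 95*F*g (d(F, g) = -95*F*g + g = g - 95*F*g)
(460446 - 222979)/(8031 + d(-325, 459)) = (460446 - 222979)/(8031 + 459*(1 - 95*(-325))) = 237467/(8031 + 459*(1 + 30875)) = 237467/(8031 + 459*30876) = 237467/(8031 + 14172084) = 237467/14180115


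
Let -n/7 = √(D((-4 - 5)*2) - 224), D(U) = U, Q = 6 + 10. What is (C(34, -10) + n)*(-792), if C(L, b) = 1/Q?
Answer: -99/2 + 60984*I*√2 ≈ -49.5 + 86244.0*I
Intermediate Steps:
Q = 16
C(L, b) = 1/16
n = -77*I*√2 (n = -7*√((-4 - 5)*2 - 224) = -7*√(-9*2 - 224) = -7*√(-18 - 224) = -77*I*√2 ≈ -108.89*I)
(C(34, -10) + n)*(-792) = (1/16 - 77*I*√2)*(-792) = -99/2 + 60984*I*√2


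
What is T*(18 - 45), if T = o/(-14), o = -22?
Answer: -297/7 ≈ -42.429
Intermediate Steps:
T = 11/7 (T = -22/(-14) = -22*(-1/14) = 11/7 ≈ 1.5714)
T*(18 - 45) = 11*(18 - 45)/7 = (11/7)*(-27) = -297/7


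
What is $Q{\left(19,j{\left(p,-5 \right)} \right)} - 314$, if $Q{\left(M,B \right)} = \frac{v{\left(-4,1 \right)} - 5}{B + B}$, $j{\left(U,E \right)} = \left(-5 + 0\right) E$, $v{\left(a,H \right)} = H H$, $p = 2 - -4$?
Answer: $- \frac{7852}{25} \approx -314.08$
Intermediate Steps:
$p = 6$ ($p = 2 + 4 = 6$)
$v{\left(a,H \right)} = H^{2}$
$j{\left(U,E \right)} = - 5 E$
$Q{\left(M,B \right)} = - \frac{2}{B}$ ($Q{\left(M,B \right)} = \frac{1^{2} - 5}{B + B} = \frac{1 - 5}{2 B} = - 4 \frac{1}{2 B} = - \frac{2}{B}$)
$Q{\left(19,j{\left(p,-5 \right)} \right)} - 314 = - \frac{2}{\left(-5\right) \left(-5\right)} - 314 = - \frac{2}{25} - 314 = - \frac{7852}{25}$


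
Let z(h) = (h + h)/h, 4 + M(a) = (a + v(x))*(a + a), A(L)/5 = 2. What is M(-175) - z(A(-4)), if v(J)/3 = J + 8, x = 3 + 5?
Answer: 44444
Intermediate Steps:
A(L) = 10 (A(L) = 5*2 = 10)
x = 8
v(J) = 24 + 3*J (v(J) = 3*(J + 8) = 3*(8 + J) = 24 + 3*J)
M(a) = -4 + 2*a*(48 + a) (M(a) = -4 + (a + (24 + 3*8))*(a + a) = -4 + (a + (24 + 24))*(2*a) = -4 + (a + 48)*(2*a) = -4 + (48 + a)*(2*a) = -4 + 2*a*(48 + a))
z(h) = 2 (z(h) = (2*h)/h = 2)
M(-175) - z(A(-4)) = (-4 + 2*(-175)² + 96*(-175)) - 1*2 = (-4 + 2*30625 - 16800) - 2 = (-4 + 61250 - 16800) - 2 = 44446 - 2 = 44444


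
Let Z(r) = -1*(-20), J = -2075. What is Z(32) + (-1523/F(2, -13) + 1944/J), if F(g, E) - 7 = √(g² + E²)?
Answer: 27026519/257300 - 1523*√173/124 ≈ -56.509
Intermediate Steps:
Z(r) = 20
F(g, E) = 7 + √(E² + g²) (F(g, E) = 7 + √(g² + E²) = 7 + √(E² + g²))
Z(32) + (-1523/F(2, -13) + 1944/J) = 20 + (-1523/(7 + √((-13)² + 2²)) + 1944/(-2075)) = 20 + (-1523/(7 + √(169 + 4)) + 1944*(-1/2075)) = 20 + (-1523/(7 + √173) - 1944/2075) = 20 + (-1944/2075 - 1523/(7 + √173)) = 39556/2075 - 1523/(7 + √173)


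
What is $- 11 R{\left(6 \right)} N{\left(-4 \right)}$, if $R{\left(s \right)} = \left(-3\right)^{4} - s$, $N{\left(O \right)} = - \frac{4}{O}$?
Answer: $-825$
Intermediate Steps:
$R{\left(s \right)} = 81 - s$
$- 11 R{\left(6 \right)} N{\left(-4 \right)} = - 11 \left(81 - 6\right) \left(- \frac{4}{-4}\right) = - 11 \left(81 - 6\right) \left(\left(-4\right) \left(- \frac{1}{4}\right)\right) = \left(-11\right) 75 \cdot 1 = \left(-825\right) 1 = -825$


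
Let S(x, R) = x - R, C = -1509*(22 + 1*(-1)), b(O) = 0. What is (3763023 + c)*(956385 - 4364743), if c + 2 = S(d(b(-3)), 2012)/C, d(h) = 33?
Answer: -406434334320836384/31689 ≈ -1.2826e+13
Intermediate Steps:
C = -31689 (C = -1509*(22 - 1) = -1509*21 = -31689)
c = -61399/31689 (c = -2 + (33 - 1*2012)/(-31689) = -2 + (33 - 2012)*(-1/31689) = -2 - 1979*(-1/31689) = -2 + 1979/31689 = -61399/31689 ≈ -1.9375)
(3763023 + c)*(956385 - 4364743) = (3763023 - 61399/31689)*(956385 - 4364743) = (119246374448/31689)*(-3408358) = -406434334320836384/31689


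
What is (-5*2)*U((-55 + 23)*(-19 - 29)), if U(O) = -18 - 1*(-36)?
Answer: -180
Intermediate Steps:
U(O) = 18 (U(O) = -18 + 36 = 18)
(-5*2)*U((-55 + 23)*(-19 - 29)) = -5*2*18 = -10*18 = -180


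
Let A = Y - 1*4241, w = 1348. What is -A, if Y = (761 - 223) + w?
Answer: 2355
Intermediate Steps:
Y = 1886 (Y = (761 - 223) + 1348 = 538 + 1348 = 1886)
A = -2355 (A = 1886 - 1*4241 = 1886 - 4241 = -2355)
-A = -1*(-2355) = 2355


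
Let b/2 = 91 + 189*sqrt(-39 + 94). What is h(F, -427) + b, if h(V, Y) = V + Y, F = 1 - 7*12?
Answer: -328 + 378*sqrt(55) ≈ 2475.3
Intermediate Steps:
F = -83 (F = 1 - 84 = -83)
b = 182 + 378*sqrt(55) (b = 2*(91 + 189*sqrt(-39 + 94)) = 2*(91 + 189*sqrt(55)) = 182 + 378*sqrt(55) ≈ 2985.3)
h(F, -427) + b = (-83 - 427) + (182 + 378*sqrt(55)) = -510 + (182 + 378*sqrt(55)) = -328 + 378*sqrt(55)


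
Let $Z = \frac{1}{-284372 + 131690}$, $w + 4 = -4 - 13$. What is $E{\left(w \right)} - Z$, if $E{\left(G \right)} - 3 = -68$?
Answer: $- \frac{9924329}{152682} \approx -65.0$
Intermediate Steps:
$w = -21$ ($w = -4 - 17 = -21$)
$E{\left(G \right)} = -65$ ($E{\left(G \right)} = 3 - 68 = -65$)
$Z = - \frac{1}{152682}$ ($Z = \frac{1}{-152682} = - \frac{1}{152682} \approx -6.5496 \cdot 10^{-6}$)
$E{\left(w \right)} - Z = -65 - - \frac{1}{152682} = -65 + \frac{1}{152682} = - \frac{9924329}{152682}$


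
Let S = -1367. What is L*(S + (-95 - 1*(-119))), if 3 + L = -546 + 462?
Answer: 116841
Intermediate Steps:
L = -87 (L = -3 + (-546 + 462) = -3 - 84 = -87)
L*(S + (-95 - 1*(-119))) = -87*(-1367 + (-95 - 1*(-119))) = -87*(-1367 + (-95 + 119)) = -87*(-1367 + 24) = -87*(-1343) = 116841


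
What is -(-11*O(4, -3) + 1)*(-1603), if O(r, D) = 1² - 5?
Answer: 72135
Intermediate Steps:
O(r, D) = -4 (O(r, D) = 1 - 5 = -4)
-(-11*O(4, -3) + 1)*(-1603) = -(-11*(-4) + 1)*(-1603) = -(44 + 1)*(-1603) = -45*(-1603) = -1*(-72135) = 72135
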